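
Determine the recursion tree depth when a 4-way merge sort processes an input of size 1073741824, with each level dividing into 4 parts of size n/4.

For divide and conquer with division factor 4:

Problem sizes at each level:
Level 0: 1073741824
Level 1: 268435456
Level 2: 67108864
Level 3: 16777216
Level 4: 4194304
Level 5: 1048576
Level 6: 262144
Level 7: 65536
Level 8: 16384
Level 9: 4096
Level 10: 1024
Level 11: 256
Level 12: 64
Level 13: 16
Level 14: 4
Level 15: 1

The root is level 0 and the size-1 base case is level 15 (the tree spans levels 0 through 15, i.e. 16 levels counting the root), so the depth is the number of divisions: log_4(1073741824) = 15

The recursion tree depth is log_4(1073741824) = 15. At each level, the problem size is divided by 4, so it takes 15 divisions to reduce to a base case of size 1. The algorithm makes 4 recursive calls at each level.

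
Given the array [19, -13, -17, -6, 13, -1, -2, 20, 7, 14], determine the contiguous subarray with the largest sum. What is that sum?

Using Kadane's algorithm on [19, -13, -17, -6, 13, -1, -2, 20, 7, 14]:

Scanning through the array:
Position 1 (value -13): max_ending_here = 6, max_so_far = 19
Position 2 (value -17): max_ending_here = -11, max_so_far = 19
Position 3 (value -6): max_ending_here = -6, max_so_far = 19
Position 4 (value 13): max_ending_here = 13, max_so_far = 19
Position 5 (value -1): max_ending_here = 12, max_so_far = 19
Position 6 (value -2): max_ending_here = 10, max_so_far = 19
Position 7 (value 20): max_ending_here = 30, max_so_far = 30
Position 8 (value 7): max_ending_here = 37, max_so_far = 37
Position 9 (value 14): max_ending_here = 51, max_so_far = 51

Maximum subarray: [13, -1, -2, 20, 7, 14]
Maximum sum: 51

The maximum subarray is [13, -1, -2, 20, 7, 14] with sum 51. This subarray runs from index 4 to index 9.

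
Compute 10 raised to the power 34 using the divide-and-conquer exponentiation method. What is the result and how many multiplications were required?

Computing 10^34 by squaring (build up from 10^1; each line after the first costs one multiplication):

10^1 = 10
10^2 = (10^1)^2 = 10^2 = 100
10^4 = (10^2)^2 = 100^2 = 10000
10^8 = (10^4)^2 = 10000^2 = 100000000
10^16 = (10^8)^2 = 100000000^2 = 10000000000000000
10^17 = 10 * 10^16 = 10 * 10000000000000000 = 100000000000000000
10^34 = (10^17)^2 = 100000000000000000^2 = 10000000000000000000000000000000000

Result: 10000000000000000000000000000000000
Multiplications needed: 6 (6 lines after 10^1)

10^34 = 10000000000000000000000000000000000. Using exponentiation by squaring, this requires 6 multiplications. The key idea: if the exponent is even, square the half-power; if odd, multiply by the base once.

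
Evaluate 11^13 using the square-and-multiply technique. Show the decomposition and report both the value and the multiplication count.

Computing 11^13 by squaring (build up from 11^1; each line after the first costs one multiplication):

11^1 = 11
11^2 = (11^1)^2 = 11^2 = 121
11^3 = 11 * 11^2 = 11 * 121 = 1331
11^6 = (11^3)^2 = 1331^2 = 1771561
11^12 = (11^6)^2 = 1771561^2 = 3138428376721
11^13 = 11 * 11^12 = 11 * 3138428376721 = 34522712143931

Result: 34522712143931
Multiplications needed: 5 (5 lines after 11^1)

11^13 = 34522712143931. Using exponentiation by squaring, this requires 5 multiplications. The key idea: if the exponent is even, square the half-power; if odd, multiply by the base once.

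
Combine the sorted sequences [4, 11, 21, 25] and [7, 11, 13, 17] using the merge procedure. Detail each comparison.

Merging process:

Compare 4 vs 7: take 4 from left. Merged: [4]
Compare 11 vs 7: take 7 from right. Merged: [4, 7]
Compare 11 vs 11: take 11 from left. Merged: [4, 7, 11]
Compare 21 vs 11: take 11 from right. Merged: [4, 7, 11, 11]
Compare 21 vs 13: take 13 from right. Merged: [4, 7, 11, 11, 13]
Compare 21 vs 17: take 17 from right. Merged: [4, 7, 11, 11, 13, 17]
Append remaining from left: [21, 25]. Merged: [4, 7, 11, 11, 13, 17, 21, 25]

Final merged array: [4, 7, 11, 11, 13, 17, 21, 25]
Total comparisons: 6

The merged array is [4, 7, 11, 11, 13, 17, 21, 25], requiring 6 comparisons. The merge step runs in O(n) time where n is the total number of elements.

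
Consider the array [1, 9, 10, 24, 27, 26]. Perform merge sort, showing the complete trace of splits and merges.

Merge sort trace:

Split: [1, 9, 10, 24, 27, 26] -> [1, 9, 10] and [24, 27, 26]
  Split: [1, 9, 10] -> [1] and [9, 10]
    Split: [9, 10] -> [9] and [10]
    Merge: [9] + [10] -> [9, 10]
  Merge: [1] + [9, 10] -> [1, 9, 10]
  Split: [24, 27, 26] -> [24] and [27, 26]
    Split: [27, 26] -> [27] and [26]
    Merge: [27] + [26] -> [26, 27]
  Merge: [24] + [26, 27] -> [24, 26, 27]
Merge: [1, 9, 10] + [24, 26, 27] -> [1, 9, 10, 24, 26, 27]

Final sorted array: [1, 9, 10, 24, 26, 27]

The merge sort proceeds by recursively splitting the array and merging sorted halves.
After all merges, the sorted array is [1, 9, 10, 24, 26, 27].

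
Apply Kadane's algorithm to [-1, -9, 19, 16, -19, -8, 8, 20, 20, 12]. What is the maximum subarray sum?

Using Kadane's algorithm on [-1, -9, 19, 16, -19, -8, 8, 20, 20, 12]:

Scanning through the array:
Position 1 (value -9): max_ending_here = -9, max_so_far = -1
Position 2 (value 19): max_ending_here = 19, max_so_far = 19
Position 3 (value 16): max_ending_here = 35, max_so_far = 35
Position 4 (value -19): max_ending_here = 16, max_so_far = 35
Position 5 (value -8): max_ending_here = 8, max_so_far = 35
Position 6 (value 8): max_ending_here = 16, max_so_far = 35
Position 7 (value 20): max_ending_here = 36, max_so_far = 36
Position 8 (value 20): max_ending_here = 56, max_so_far = 56
Position 9 (value 12): max_ending_here = 68, max_so_far = 68

Maximum subarray: [19, 16, -19, -8, 8, 20, 20, 12]
Maximum sum: 68

The maximum subarray is [19, 16, -19, -8, 8, 20, 20, 12] with sum 68. This subarray runs from index 2 to index 9.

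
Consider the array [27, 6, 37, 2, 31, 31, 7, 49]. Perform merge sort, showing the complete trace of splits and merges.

Merge sort trace:

Split: [27, 6, 37, 2, 31, 31, 7, 49] -> [27, 6, 37, 2] and [31, 31, 7, 49]
  Split: [27, 6, 37, 2] -> [27, 6] and [37, 2]
    Split: [27, 6] -> [27] and [6]
    Merge: [27] + [6] -> [6, 27]
    Split: [37, 2] -> [37] and [2]
    Merge: [37] + [2] -> [2, 37]
  Merge: [6, 27] + [2, 37] -> [2, 6, 27, 37]
  Split: [31, 31, 7, 49] -> [31, 31] and [7, 49]
    Split: [31, 31] -> [31] and [31]
    Merge: [31] + [31] -> [31, 31]
    Split: [7, 49] -> [7] and [49]
    Merge: [7] + [49] -> [7, 49]
  Merge: [31, 31] + [7, 49] -> [7, 31, 31, 49]
Merge: [2, 6, 27, 37] + [7, 31, 31, 49] -> [2, 6, 7, 27, 31, 31, 37, 49]

Final sorted array: [2, 6, 7, 27, 31, 31, 37, 49]

The merge sort proceeds by recursively splitting the array and merging sorted halves.
After all merges, the sorted array is [2, 6, 7, 27, 31, 31, 37, 49].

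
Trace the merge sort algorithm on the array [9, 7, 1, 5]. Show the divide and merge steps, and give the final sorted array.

Merge sort trace:

Split: [9, 7, 1, 5] -> [9, 7] and [1, 5]
  Split: [9, 7] -> [9] and [7]
  Merge: [9] + [7] -> [7, 9]
  Split: [1, 5] -> [1] and [5]
  Merge: [1] + [5] -> [1, 5]
Merge: [7, 9] + [1, 5] -> [1, 5, 7, 9]

Final sorted array: [1, 5, 7, 9]

The merge sort proceeds by recursively splitting the array and merging sorted halves.
After all merges, the sorted array is [1, 5, 7, 9].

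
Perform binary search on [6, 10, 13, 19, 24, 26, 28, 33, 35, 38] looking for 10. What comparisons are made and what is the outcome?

Binary search for 10 in [6, 10, 13, 19, 24, 26, 28, 33, 35, 38]:

lo=0, hi=9, mid=4, arr[mid]=24 -> 24 > 10, search left half
lo=0, hi=3, mid=1, arr[mid]=10 -> Found target at index 1!

Binary search finds 10 at index 1 after 2 comparisons. The search repeatedly halves the search space by comparing with the middle element.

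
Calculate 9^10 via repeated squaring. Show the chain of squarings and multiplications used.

Computing 9^10 by squaring (build up from 9^1; each line after the first costs one multiplication):

9^1 = 9
9^2 = (9^1)^2 = 9^2 = 81
9^4 = (9^2)^2 = 81^2 = 6561
9^5 = 9 * 9^4 = 9 * 6561 = 59049
9^10 = (9^5)^2 = 59049^2 = 3486784401

Result: 3486784401
Multiplications needed: 4 (4 lines after 9^1)

9^10 = 3486784401. Using exponentiation by squaring, this requires 4 multiplications. The key idea: if the exponent is even, square the half-power; if odd, multiply by the base once.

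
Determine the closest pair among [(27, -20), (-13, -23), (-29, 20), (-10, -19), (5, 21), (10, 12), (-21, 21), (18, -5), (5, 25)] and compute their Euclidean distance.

Computing all pairwise distances among 9 points:

d((27, -20), (-13, -23)) = 40.1123
d((27, -20), (-29, 20)) = 68.8186
d((27, -20), (-10, -19)) = 37.0135
d((27, -20), (5, 21)) = 46.5296
d((27, -20), (10, 12)) = 36.2353
d((27, -20), (-21, 21)) = 63.1269
d((27, -20), (18, -5)) = 17.4929
d((27, -20), (5, 25)) = 50.0899
d((-13, -23), (-29, 20)) = 45.8803
d((-13, -23), (-10, -19)) = 5.0
d((-13, -23), (5, 21)) = 47.5395
d((-13, -23), (10, 12)) = 41.8808
d((-13, -23), (-21, 21)) = 44.7214
d((-13, -23), (18, -5)) = 35.8469
d((-13, -23), (5, 25)) = 51.264
d((-29, 20), (-10, -19)) = 43.382
d((-29, 20), (5, 21)) = 34.0147
d((-29, 20), (10, 12)) = 39.8121
d((-29, 20), (-21, 21)) = 8.0623
d((-29, 20), (18, -5)) = 53.2353
d((-29, 20), (5, 25)) = 34.3657
d((-10, -19), (5, 21)) = 42.72
d((-10, -19), (10, 12)) = 36.8917
d((-10, -19), (-21, 21)) = 41.4849
d((-10, -19), (18, -5)) = 31.305
d((-10, -19), (5, 25)) = 46.4866
d((5, 21), (10, 12)) = 10.2956
d((5, 21), (-21, 21)) = 26.0
d((5, 21), (18, -5)) = 29.0689
d((5, 21), (5, 25)) = 4.0 <-- minimum
d((10, 12), (-21, 21)) = 32.28
d((10, 12), (18, -5)) = 18.7883
d((10, 12), (5, 25)) = 13.9284
d((-21, 21), (18, -5)) = 46.8722
d((-21, 21), (5, 25)) = 26.3059
d((18, -5), (5, 25)) = 32.6956

Closest pair: (5, 21) and (5, 25) with distance 4.0

The closest pair is (5, 21) and (5, 25) with Euclidean distance 4.0. For 9 points, brute-force pairwise comparison is shown above. For large n, the divide-and-conquer algorithm (sort by x, recurse on halves, check the dividing strip) achieves O(n log n).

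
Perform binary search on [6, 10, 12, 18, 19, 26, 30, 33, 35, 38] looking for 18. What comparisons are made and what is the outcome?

Binary search for 18 in [6, 10, 12, 18, 19, 26, 30, 33, 35, 38]:

lo=0, hi=9, mid=4, arr[mid]=19 -> 19 > 18, search left half
lo=0, hi=3, mid=1, arr[mid]=10 -> 10 < 18, search right half
lo=2, hi=3, mid=2, arr[mid]=12 -> 12 < 18, search right half
lo=3, hi=3, mid=3, arr[mid]=18 -> Found target at index 3!

Binary search finds 18 at index 3 after 4 comparisons. The search repeatedly halves the search space by comparing with the middle element.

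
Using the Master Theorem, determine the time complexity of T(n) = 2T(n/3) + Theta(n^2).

Master Theorem for T(n) = 2T(n/3) + O(n^2):

a = 2, b = 3, c = 2
log_b(a) = log_3(2) = 0.6309

Case 3: c = 2 > log_3(2) = 0.6309
T(n) = O(n^2) = O(n^2)

For T(n) = 2T(n/3) + O(n^2): log_3(2) = 0.6309. This is Case 3 of the Master Theorem (c > log_b(a), work dominated by root), giving O(n^2).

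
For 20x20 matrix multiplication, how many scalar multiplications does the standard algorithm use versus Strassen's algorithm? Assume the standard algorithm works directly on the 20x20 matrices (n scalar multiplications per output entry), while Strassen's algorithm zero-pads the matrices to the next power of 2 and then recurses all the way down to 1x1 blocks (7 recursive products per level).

Matrix multiplication for 20x20 matrices:

Strassen's algorithm requires power-of-2 dimensions. Pad 20x20 to 32x32 (next power of 2).

Standard algorithm: 20^3 = 8000 multiplications
Strassen's algorithm: 7^(log2(32)) = 7^5 = 16807 multiplications
Difference: 8000 - 16807 = -8807 (Strassen uses MORE here due to padding overhead — for small or just-over-power-of-2 n, padding can outweigh the per-level savings)

Standard: 8000 multiplications (20^3). Strassen: 16807 multiplications (7^5, after padding to 32x32). Strassen reduces 8 recursive multiplications to 7 at each level.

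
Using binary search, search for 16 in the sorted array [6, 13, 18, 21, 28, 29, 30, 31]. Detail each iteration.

Binary search for 16 in [6, 13, 18, 21, 28, 29, 30, 31]:

lo=0, hi=7, mid=3, arr[mid]=21 -> 21 > 16, search left half
lo=0, hi=2, mid=1, arr[mid]=13 -> 13 < 16, search right half
lo=2, hi=2, mid=2, arr[mid]=18 -> 18 > 16, search left half
lo=2 > hi=1, target 16 not found

Binary search determines that 16 is not in the array after 3 comparisons. The search space was exhausted without finding the target.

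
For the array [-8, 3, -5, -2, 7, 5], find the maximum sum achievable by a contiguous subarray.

Using Kadane's algorithm on [-8, 3, -5, -2, 7, 5]:

Scanning through the array:
Position 1 (value 3): max_ending_here = 3, max_so_far = 3
Position 2 (value -5): max_ending_here = -2, max_so_far = 3
Position 3 (value -2): max_ending_here = -2, max_so_far = 3
Position 4 (value 7): max_ending_here = 7, max_so_far = 7
Position 5 (value 5): max_ending_here = 12, max_so_far = 12

Maximum subarray: [7, 5]
Maximum sum: 12

The maximum subarray is [7, 5] with sum 12. This subarray runs from index 4 to index 5.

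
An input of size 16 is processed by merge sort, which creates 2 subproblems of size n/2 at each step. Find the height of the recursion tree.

For divide and conquer with division factor 2:

Problem sizes at each level:
Level 0: 16
Level 1: 8
Level 2: 4
Level 3: 2
Level 4: 1

The root is level 0 and the size-1 base case is level 4 (the tree spans levels 0 through 4, i.e. 5 levels counting the root), so the depth is the number of divisions: log_2(16) = 4

The recursion tree depth is log_2(16) = 4. At each level, the problem size is divided by 2, so it takes 4 divisions to reduce to a base case of size 1. The algorithm makes 2 recursive calls at each level.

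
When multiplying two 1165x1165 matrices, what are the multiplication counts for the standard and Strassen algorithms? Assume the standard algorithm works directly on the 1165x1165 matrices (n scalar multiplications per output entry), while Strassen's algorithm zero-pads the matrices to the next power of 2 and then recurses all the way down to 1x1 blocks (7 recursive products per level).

Matrix multiplication for 1165x1165 matrices:

Strassen's algorithm requires power-of-2 dimensions. Pad 1165x1165 to 2048x2048 (next power of 2).

Standard algorithm: 1165^3 = 1581167125 multiplications
Strassen's algorithm: 7^(log2(2048)) = 7^11 = 1977326743 multiplications
Difference: 1581167125 - 1977326743 = -396159618 (Strassen uses MORE here due to padding overhead — for small or just-over-power-of-2 n, padding can outweigh the per-level savings)

Standard: 1581167125 multiplications (1165^3). Strassen: 1977326743 multiplications (7^11, after padding to 2048x2048). Strassen reduces 8 recursive multiplications to 7 at each level.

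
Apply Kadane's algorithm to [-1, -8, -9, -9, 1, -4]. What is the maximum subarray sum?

Using Kadane's algorithm on [-1, -8, -9, -9, 1, -4]:

Scanning through the array:
Position 1 (value -8): max_ending_here = -8, max_so_far = -1
Position 2 (value -9): max_ending_here = -9, max_so_far = -1
Position 3 (value -9): max_ending_here = -9, max_so_far = -1
Position 4 (value 1): max_ending_here = 1, max_so_far = 1
Position 5 (value -4): max_ending_here = -3, max_so_far = 1

Maximum subarray: [1]
Maximum sum: 1

The maximum subarray is [1] with sum 1. This subarray runs from index 4 to index 4.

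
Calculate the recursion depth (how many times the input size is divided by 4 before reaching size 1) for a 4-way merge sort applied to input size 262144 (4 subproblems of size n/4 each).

For divide and conquer with division factor 4:

Problem sizes at each level:
Level 0: 262144
Level 1: 65536
Level 2: 16384
Level 3: 4096
Level 4: 1024
Level 5: 256
Level 6: 64
Level 7: 16
Level 8: 4
Level 9: 1

The root is level 0 and the size-1 base case is level 9 (the tree spans levels 0 through 9, i.e. 10 levels counting the root), so the depth is the number of divisions: log_4(262144) = 9

The recursion tree depth is log_4(262144) = 9. At each level, the problem size is divided by 4, so it takes 9 divisions to reduce to a base case of size 1. The algorithm makes 4 recursive calls at each level.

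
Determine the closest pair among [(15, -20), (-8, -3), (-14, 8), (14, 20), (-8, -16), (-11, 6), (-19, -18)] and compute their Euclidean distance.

Computing all pairwise distances among 7 points:

d((15, -20), (-8, -3)) = 28.6007
d((15, -20), (-14, 8)) = 40.3113
d((15, -20), (14, 20)) = 40.0125
d((15, -20), (-8, -16)) = 23.3452
d((15, -20), (-11, 6)) = 36.7696
d((15, -20), (-19, -18)) = 34.0588
d((-8, -3), (-14, 8)) = 12.53
d((-8, -3), (14, 20)) = 31.8277
d((-8, -3), (-8, -16)) = 13.0
d((-8, -3), (-11, 6)) = 9.4868
d((-8, -3), (-19, -18)) = 18.6011
d((-14, 8), (14, 20)) = 30.4631
d((-14, 8), (-8, -16)) = 24.7386
d((-14, 8), (-11, 6)) = 3.6056 <-- minimum
d((-14, 8), (-19, -18)) = 26.4764
d((14, 20), (-8, -16)) = 42.19
d((14, 20), (-11, 6)) = 28.6531
d((14, 20), (-19, -18)) = 50.3289
d((-8, -16), (-11, 6)) = 22.2036
d((-8, -16), (-19, -18)) = 11.1803
d((-11, 6), (-19, -18)) = 25.2982

Closest pair: (-14, 8) and (-11, 6) with distance 3.6056

The closest pair is (-14, 8) and (-11, 6) with Euclidean distance 3.6056. For 7 points, brute-force pairwise comparison is shown above. For large n, the divide-and-conquer algorithm (sort by x, recurse on halves, check the dividing strip) achieves O(n log n).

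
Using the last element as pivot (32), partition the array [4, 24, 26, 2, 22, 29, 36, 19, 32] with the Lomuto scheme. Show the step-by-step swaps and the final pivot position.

Lomuto partition with pivot = 32:

Initial array: [4, 24, 26, 2, 22, 29, 36, 19, 32]

arr[0]=4 <= 32: swap with position 0, array becomes [4, 24, 26, 2, 22, 29, 36, 19, 32]
arr[1]=24 <= 32: swap with position 1, array becomes [4, 24, 26, 2, 22, 29, 36, 19, 32]
arr[2]=26 <= 32: swap with position 2, array becomes [4, 24, 26, 2, 22, 29, 36, 19, 32]
arr[3]=2 <= 32: swap with position 3, array becomes [4, 24, 26, 2, 22, 29, 36, 19, 32]
arr[4]=22 <= 32: swap with position 4, array becomes [4, 24, 26, 2, 22, 29, 36, 19, 32]
arr[5]=29 <= 32: swap with position 5, array becomes [4, 24, 26, 2, 22, 29, 36, 19, 32]
arr[6]=36 > 32: no swap
arr[7]=19 <= 32: swap with position 6, array becomes [4, 24, 26, 2, 22, 29, 19, 36, 32]

Place pivot at position 7: [4, 24, 26, 2, 22, 29, 19, 32, 36]
Pivot position: 7

After partitioning with pivot 32, the array becomes [4, 24, 26, 2, 22, 29, 19, 32, 36]. The pivot is placed at index 7. All elements to the left of the pivot are <= 32, and all elements to the right are > 32.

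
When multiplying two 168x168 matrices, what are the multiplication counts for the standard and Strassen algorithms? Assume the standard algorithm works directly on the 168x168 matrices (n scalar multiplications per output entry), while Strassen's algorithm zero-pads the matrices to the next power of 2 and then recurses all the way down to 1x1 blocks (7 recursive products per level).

Matrix multiplication for 168x168 matrices:

Strassen's algorithm requires power-of-2 dimensions. Pad 168x168 to 256x256 (next power of 2).

Standard algorithm: 168^3 = 4741632 multiplications
Strassen's algorithm: 7^(log2(256)) = 7^8 = 5764801 multiplications
Difference: 4741632 - 5764801 = -1023169 (Strassen uses MORE here due to padding overhead — for small or just-over-power-of-2 n, padding can outweigh the per-level savings)

Standard: 4741632 multiplications (168^3). Strassen: 5764801 multiplications (7^8, after padding to 256x256). Strassen reduces 8 recursive multiplications to 7 at each level.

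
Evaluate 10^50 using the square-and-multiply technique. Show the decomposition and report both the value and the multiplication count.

Computing 10^50 by squaring (build up from 10^1; each line after the first costs one multiplication):

10^1 = 10
10^2 = (10^1)^2 = 10^2 = 100
10^3 = 10 * 10^2 = 10 * 100 = 1000
10^6 = (10^3)^2 = 1000^2 = 1000000
10^12 = (10^6)^2 = 1000000^2 = 1000000000000
10^24 = (10^12)^2 = 1000000000000^2 = 1000000000000000000000000
10^25 = 10 * 10^24 = 10 * 1000000000000000000000000 = 10000000000000000000000000
10^50 = (10^25)^2 = 10000000000000000000000000^2 = 100000000000000000000000000000000000000000000000000

Result: 100000000000000000000000000000000000000000000000000
Multiplications needed: 7 (7 lines after 10^1)

10^50 = 100000000000000000000000000000000000000000000000000. Using exponentiation by squaring, this requires 7 multiplications. The key idea: if the exponent is even, square the half-power; if odd, multiply by the base once.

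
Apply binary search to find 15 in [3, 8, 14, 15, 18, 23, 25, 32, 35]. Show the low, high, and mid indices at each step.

Binary search for 15 in [3, 8, 14, 15, 18, 23, 25, 32, 35]:

lo=0, hi=8, mid=4, arr[mid]=18 -> 18 > 15, search left half
lo=0, hi=3, mid=1, arr[mid]=8 -> 8 < 15, search right half
lo=2, hi=3, mid=2, arr[mid]=14 -> 14 < 15, search right half
lo=3, hi=3, mid=3, arr[mid]=15 -> Found target at index 3!

Binary search finds 15 at index 3 after 4 comparisons. The search repeatedly halves the search space by comparing with the middle element.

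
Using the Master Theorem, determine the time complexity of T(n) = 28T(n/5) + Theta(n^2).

Master Theorem for T(n) = 28T(n/5) + O(n^2):

a = 28, b = 5, c = 2
log_b(a) = log_5(28) = 2.0704

Case 1: c = 2 < log_5(28) = 2.0704
T(n) = O(n^(log_5 28))

For T(n) = 28T(n/5) + O(n^2): log_5(28) = 2.0704. This is Case 1 of the Master Theorem (c < log_b(a), work dominated by leaves), giving O(n^(log_5 28)).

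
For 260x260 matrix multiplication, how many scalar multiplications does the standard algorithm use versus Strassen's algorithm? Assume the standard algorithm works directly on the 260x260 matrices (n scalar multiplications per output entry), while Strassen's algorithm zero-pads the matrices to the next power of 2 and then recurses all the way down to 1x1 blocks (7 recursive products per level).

Matrix multiplication for 260x260 matrices:

Strassen's algorithm requires power-of-2 dimensions. Pad 260x260 to 512x512 (next power of 2).

Standard algorithm: 260^3 = 17576000 multiplications
Strassen's algorithm: 7^(log2(512)) = 7^9 = 40353607 multiplications
Difference: 17576000 - 40353607 = -22777607 (Strassen uses MORE here due to padding overhead — for small or just-over-power-of-2 n, padding can outweigh the per-level savings)

Standard: 17576000 multiplications (260^3). Strassen: 40353607 multiplications (7^9, after padding to 512x512). Strassen reduces 8 recursive multiplications to 7 at each level.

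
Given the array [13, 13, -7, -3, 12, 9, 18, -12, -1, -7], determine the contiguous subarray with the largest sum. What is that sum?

Using Kadane's algorithm on [13, 13, -7, -3, 12, 9, 18, -12, -1, -7]:

Scanning through the array:
Position 1 (value 13): max_ending_here = 26, max_so_far = 26
Position 2 (value -7): max_ending_here = 19, max_so_far = 26
Position 3 (value -3): max_ending_here = 16, max_so_far = 26
Position 4 (value 12): max_ending_here = 28, max_so_far = 28
Position 5 (value 9): max_ending_here = 37, max_so_far = 37
Position 6 (value 18): max_ending_here = 55, max_so_far = 55
Position 7 (value -12): max_ending_here = 43, max_so_far = 55
Position 8 (value -1): max_ending_here = 42, max_so_far = 55
Position 9 (value -7): max_ending_here = 35, max_so_far = 55

Maximum subarray: [13, 13, -7, -3, 12, 9, 18]
Maximum sum: 55

The maximum subarray is [13, 13, -7, -3, 12, 9, 18] with sum 55. This subarray runs from index 0 to index 6.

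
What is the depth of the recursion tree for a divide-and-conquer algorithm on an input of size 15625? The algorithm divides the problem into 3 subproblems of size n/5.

For divide and conquer with division factor 5:

Problem sizes at each level:
Level 0: 15625
Level 1: 3125
Level 2: 625
Level 3: 125
Level 4: 25
Level 5: 5
Level 6: 1

The root is level 0 and the size-1 base case is level 6 (the tree spans levels 0 through 6, i.e. 7 levels counting the root), so the depth is the number of divisions: log_5(15625) = 6

The recursion tree depth is log_5(15625) = 6. At each level, the problem size is divided by 5, so it takes 6 divisions to reduce to a base case of size 1. The algorithm makes 3 recursive calls at each level.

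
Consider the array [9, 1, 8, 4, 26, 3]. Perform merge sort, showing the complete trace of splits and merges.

Merge sort trace:

Split: [9, 1, 8, 4, 26, 3] -> [9, 1, 8] and [4, 26, 3]
  Split: [9, 1, 8] -> [9] and [1, 8]
    Split: [1, 8] -> [1] and [8]
    Merge: [1] + [8] -> [1, 8]
  Merge: [9] + [1, 8] -> [1, 8, 9]
  Split: [4, 26, 3] -> [4] and [26, 3]
    Split: [26, 3] -> [26] and [3]
    Merge: [26] + [3] -> [3, 26]
  Merge: [4] + [3, 26] -> [3, 4, 26]
Merge: [1, 8, 9] + [3, 4, 26] -> [1, 3, 4, 8, 9, 26]

Final sorted array: [1, 3, 4, 8, 9, 26]

The merge sort proceeds by recursively splitting the array and merging sorted halves.
After all merges, the sorted array is [1, 3, 4, 8, 9, 26].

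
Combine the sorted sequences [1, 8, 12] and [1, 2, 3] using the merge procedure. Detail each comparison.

Merging process:

Compare 1 vs 1: take 1 from left. Merged: [1]
Compare 8 vs 1: take 1 from right. Merged: [1, 1]
Compare 8 vs 2: take 2 from right. Merged: [1, 1, 2]
Compare 8 vs 3: take 3 from right. Merged: [1, 1, 2, 3]
Append remaining from left: [8, 12]. Merged: [1, 1, 2, 3, 8, 12]

Final merged array: [1, 1, 2, 3, 8, 12]
Total comparisons: 4

The merged array is [1, 1, 2, 3, 8, 12], requiring 4 comparisons. The merge step runs in O(n) time where n is the total number of elements.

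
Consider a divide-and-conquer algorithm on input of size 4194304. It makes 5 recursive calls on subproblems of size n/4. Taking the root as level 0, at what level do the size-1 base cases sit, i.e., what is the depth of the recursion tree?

For divide and conquer with division factor 4:

Problem sizes at each level:
Level 0: 4194304
Level 1: 1048576
Level 2: 262144
Level 3: 65536
Level 4: 16384
Level 5: 4096
Level 6: 1024
Level 7: 256
Level 8: 64
Level 9: 16
Level 10: 4
Level 11: 1

The root is level 0 and the size-1 base case is level 11 (the tree spans levels 0 through 11, i.e. 12 levels counting the root), so the depth is the number of divisions: log_4(4194304) = 11

The recursion tree depth is log_4(4194304) = 11. At each level, the problem size is divided by 4, so it takes 11 divisions to reduce to a base case of size 1. The algorithm makes 5 recursive calls at each level.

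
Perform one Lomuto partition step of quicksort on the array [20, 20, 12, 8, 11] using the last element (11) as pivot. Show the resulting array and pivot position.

Lomuto partition with pivot = 11:

Initial array: [20, 20, 12, 8, 11]

arr[0]=20 > 11: no swap
arr[1]=20 > 11: no swap
arr[2]=12 > 11: no swap
arr[3]=8 <= 11: swap with position 0, array becomes [8, 20, 12, 20, 11]

Place pivot at position 1: [8, 11, 12, 20, 20]
Pivot position: 1

After partitioning with pivot 11, the array becomes [8, 11, 12, 20, 20]. The pivot is placed at index 1. All elements to the left of the pivot are <= 11, and all elements to the right are > 11.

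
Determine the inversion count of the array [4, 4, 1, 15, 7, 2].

Finding inversions in [4, 4, 1, 15, 7, 2]:

(0, 2): arr[0]=4 > arr[2]=1
(0, 5): arr[0]=4 > arr[5]=2
(1, 2): arr[1]=4 > arr[2]=1
(1, 5): arr[1]=4 > arr[5]=2
(3, 4): arr[3]=15 > arr[4]=7
(3, 5): arr[3]=15 > arr[5]=2
(4, 5): arr[4]=7 > arr[5]=2

Total inversions: 7

The array has 7 inversion(s): (0,2), (0,5), (1,2), (1,5), (3,4), (3,5), (4,5). Each pair (i,j) satisfies i < j and arr[i] > arr[j].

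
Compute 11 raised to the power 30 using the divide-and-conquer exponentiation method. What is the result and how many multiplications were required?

Computing 11^30 by squaring (build up from 11^1; each line after the first costs one multiplication):

11^1 = 11
11^2 = (11^1)^2 = 11^2 = 121
11^3 = 11 * 11^2 = 11 * 121 = 1331
11^6 = (11^3)^2 = 1331^2 = 1771561
11^7 = 11 * 11^6 = 11 * 1771561 = 19487171
11^14 = (11^7)^2 = 19487171^2 = 379749833583241
11^15 = 11 * 11^14 = 11 * 379749833583241 = 4177248169415651
11^30 = (11^15)^2 = 4177248169415651^2 = 17449402268886407318558803753801

Result: 17449402268886407318558803753801
Multiplications needed: 7 (7 lines after 11^1)

11^30 = 17449402268886407318558803753801. Using exponentiation by squaring, this requires 7 multiplications. The key idea: if the exponent is even, square the half-power; if odd, multiply by the base once.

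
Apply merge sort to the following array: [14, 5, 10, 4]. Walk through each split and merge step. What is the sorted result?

Merge sort trace:

Split: [14, 5, 10, 4] -> [14, 5] and [10, 4]
  Split: [14, 5] -> [14] and [5]
  Merge: [14] + [5] -> [5, 14]
  Split: [10, 4] -> [10] and [4]
  Merge: [10] + [4] -> [4, 10]
Merge: [5, 14] + [4, 10] -> [4, 5, 10, 14]

Final sorted array: [4, 5, 10, 14]

The merge sort proceeds by recursively splitting the array and merging sorted halves.
After all merges, the sorted array is [4, 5, 10, 14].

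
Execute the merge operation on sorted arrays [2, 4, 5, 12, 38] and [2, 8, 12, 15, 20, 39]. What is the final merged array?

Merging process:

Compare 2 vs 2: take 2 from left. Merged: [2]
Compare 4 vs 2: take 2 from right. Merged: [2, 2]
Compare 4 vs 8: take 4 from left. Merged: [2, 2, 4]
Compare 5 vs 8: take 5 from left. Merged: [2, 2, 4, 5]
Compare 12 vs 8: take 8 from right. Merged: [2, 2, 4, 5, 8]
Compare 12 vs 12: take 12 from left. Merged: [2, 2, 4, 5, 8, 12]
Compare 38 vs 12: take 12 from right. Merged: [2, 2, 4, 5, 8, 12, 12]
Compare 38 vs 15: take 15 from right. Merged: [2, 2, 4, 5, 8, 12, 12, 15]
Compare 38 vs 20: take 20 from right. Merged: [2, 2, 4, 5, 8, 12, 12, 15, 20]
Compare 38 vs 39: take 38 from left. Merged: [2, 2, 4, 5, 8, 12, 12, 15, 20, 38]
Append remaining from right: [39]. Merged: [2, 2, 4, 5, 8, 12, 12, 15, 20, 38, 39]

Final merged array: [2, 2, 4, 5, 8, 12, 12, 15, 20, 38, 39]
Total comparisons: 10

The merged array is [2, 2, 4, 5, 8, 12, 12, 15, 20, 38, 39], requiring 10 comparisons. The merge step runs in O(n) time where n is the total number of elements.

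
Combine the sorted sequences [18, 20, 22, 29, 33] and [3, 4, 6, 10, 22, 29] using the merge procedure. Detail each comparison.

Merging process:

Compare 18 vs 3: take 3 from right. Merged: [3]
Compare 18 vs 4: take 4 from right. Merged: [3, 4]
Compare 18 vs 6: take 6 from right. Merged: [3, 4, 6]
Compare 18 vs 10: take 10 from right. Merged: [3, 4, 6, 10]
Compare 18 vs 22: take 18 from left. Merged: [3, 4, 6, 10, 18]
Compare 20 vs 22: take 20 from left. Merged: [3, 4, 6, 10, 18, 20]
Compare 22 vs 22: take 22 from left. Merged: [3, 4, 6, 10, 18, 20, 22]
Compare 29 vs 22: take 22 from right. Merged: [3, 4, 6, 10, 18, 20, 22, 22]
Compare 29 vs 29: take 29 from left. Merged: [3, 4, 6, 10, 18, 20, 22, 22, 29]
Compare 33 vs 29: take 29 from right. Merged: [3, 4, 6, 10, 18, 20, 22, 22, 29, 29]
Append remaining from left: [33]. Merged: [3, 4, 6, 10, 18, 20, 22, 22, 29, 29, 33]

Final merged array: [3, 4, 6, 10, 18, 20, 22, 22, 29, 29, 33]
Total comparisons: 10

The merged array is [3, 4, 6, 10, 18, 20, 22, 22, 29, 29, 33], requiring 10 comparisons. The merge step runs in O(n) time where n is the total number of elements.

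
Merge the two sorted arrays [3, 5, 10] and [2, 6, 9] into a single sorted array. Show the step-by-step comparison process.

Merging process:

Compare 3 vs 2: take 2 from right. Merged: [2]
Compare 3 vs 6: take 3 from left. Merged: [2, 3]
Compare 5 vs 6: take 5 from left. Merged: [2, 3, 5]
Compare 10 vs 6: take 6 from right. Merged: [2, 3, 5, 6]
Compare 10 vs 9: take 9 from right. Merged: [2, 3, 5, 6, 9]
Append remaining from left: [10]. Merged: [2, 3, 5, 6, 9, 10]

Final merged array: [2, 3, 5, 6, 9, 10]
Total comparisons: 5

The merged array is [2, 3, 5, 6, 9, 10], requiring 5 comparisons. The merge step runs in O(n) time where n is the total number of elements.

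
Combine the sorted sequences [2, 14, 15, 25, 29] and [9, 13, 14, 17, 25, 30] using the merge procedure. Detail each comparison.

Merging process:

Compare 2 vs 9: take 2 from left. Merged: [2]
Compare 14 vs 9: take 9 from right. Merged: [2, 9]
Compare 14 vs 13: take 13 from right. Merged: [2, 9, 13]
Compare 14 vs 14: take 14 from left. Merged: [2, 9, 13, 14]
Compare 15 vs 14: take 14 from right. Merged: [2, 9, 13, 14, 14]
Compare 15 vs 17: take 15 from left. Merged: [2, 9, 13, 14, 14, 15]
Compare 25 vs 17: take 17 from right. Merged: [2, 9, 13, 14, 14, 15, 17]
Compare 25 vs 25: take 25 from left. Merged: [2, 9, 13, 14, 14, 15, 17, 25]
Compare 29 vs 25: take 25 from right. Merged: [2, 9, 13, 14, 14, 15, 17, 25, 25]
Compare 29 vs 30: take 29 from left. Merged: [2, 9, 13, 14, 14, 15, 17, 25, 25, 29]
Append remaining from right: [30]. Merged: [2, 9, 13, 14, 14, 15, 17, 25, 25, 29, 30]

Final merged array: [2, 9, 13, 14, 14, 15, 17, 25, 25, 29, 30]
Total comparisons: 10

The merged array is [2, 9, 13, 14, 14, 15, 17, 25, 25, 29, 30], requiring 10 comparisons. The merge step runs in O(n) time where n is the total number of elements.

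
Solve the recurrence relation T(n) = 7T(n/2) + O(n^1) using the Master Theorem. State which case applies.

Master Theorem for T(n) = 7T(n/2) + O(n^1):

a = 7, b = 2, c = 1
log_b(a) = log_2(7) = 2.8074

Case 1: c = 1 < log_2(7) = 2.8074
T(n) = O(n^(log_2 7))

For T(n) = 7T(n/2) + O(n^1): log_2(7) = 2.8074. This is Case 1 of the Master Theorem (c < log_b(a), work dominated by leaves), giving O(n^(log_2 7)).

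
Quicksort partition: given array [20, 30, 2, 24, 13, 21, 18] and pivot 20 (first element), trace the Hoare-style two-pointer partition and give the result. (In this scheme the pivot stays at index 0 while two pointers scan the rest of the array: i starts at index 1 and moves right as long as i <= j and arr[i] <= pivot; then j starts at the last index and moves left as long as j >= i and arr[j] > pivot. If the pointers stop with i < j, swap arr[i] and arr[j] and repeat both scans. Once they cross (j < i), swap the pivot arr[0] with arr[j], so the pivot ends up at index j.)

Hoare-style two-pointer partition with pivot = 20:

Initial array: [20, 30, 2, 24, 13, 21, 18]

Pointers start at i = 1, j = 6.
i stops at index 1 (arr[1]=30 > 20), j stops at index 6 (arr[6]=18 <= 20): swap arr[1] and arr[6], array becomes [20, 18, 2, 24, 13, 21, 30]
i stops at index 3 (arr[3]=24 > 20), j stops at index 4 (arr[4]=13 <= 20): swap arr[3] and arr[4], array becomes [20, 18, 2, 13, 24, 21, 30]
i ends at 4, j ends at 3: the pointers have crossed (j < i), so scanning stops.

Swap pivot arr[0] with arr[3] to place pivot at position 3: [13, 18, 2, 20, 24, 21, 30]
Pivot position: 3

After partitioning with pivot 20, the array becomes [13, 18, 2, 20, 24, 21, 30]. The pivot is placed at index 3. All elements to the left of the pivot are <= 20, and all elements to the right are > 20.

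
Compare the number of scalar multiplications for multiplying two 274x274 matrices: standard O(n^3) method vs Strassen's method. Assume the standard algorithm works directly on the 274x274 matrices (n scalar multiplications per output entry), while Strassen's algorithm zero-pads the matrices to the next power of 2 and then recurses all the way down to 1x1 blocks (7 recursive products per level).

Matrix multiplication for 274x274 matrices:

Strassen's algorithm requires power-of-2 dimensions. Pad 274x274 to 512x512 (next power of 2).

Standard algorithm: 274^3 = 20570824 multiplications
Strassen's algorithm: 7^(log2(512)) = 7^9 = 40353607 multiplications
Difference: 20570824 - 40353607 = -19782783 (Strassen uses MORE here due to padding overhead — for small or just-over-power-of-2 n, padding can outweigh the per-level savings)

Standard: 20570824 multiplications (274^3). Strassen: 40353607 multiplications (7^9, after padding to 512x512). Strassen reduces 8 recursive multiplications to 7 at each level.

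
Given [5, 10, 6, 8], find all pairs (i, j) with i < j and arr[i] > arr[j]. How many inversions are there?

Finding inversions in [5, 10, 6, 8]:

(1, 2): arr[1]=10 > arr[2]=6
(1, 3): arr[1]=10 > arr[3]=8

Total inversions: 2

The array has 2 inversion(s): (1,2), (1,3). Each pair (i,j) satisfies i < j and arr[i] > arr[j].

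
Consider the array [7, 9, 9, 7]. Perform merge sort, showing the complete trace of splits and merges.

Merge sort trace:

Split: [7, 9, 9, 7] -> [7, 9] and [9, 7]
  Split: [7, 9] -> [7] and [9]
  Merge: [7] + [9] -> [7, 9]
  Split: [9, 7] -> [9] and [7]
  Merge: [9] + [7] -> [7, 9]
Merge: [7, 9] + [7, 9] -> [7, 7, 9, 9]

Final sorted array: [7, 7, 9, 9]

The merge sort proceeds by recursively splitting the array and merging sorted halves.
After all merges, the sorted array is [7, 7, 9, 9].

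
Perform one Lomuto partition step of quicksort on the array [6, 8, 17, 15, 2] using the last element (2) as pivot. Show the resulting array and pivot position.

Lomuto partition with pivot = 2:

Initial array: [6, 8, 17, 15, 2]

arr[0]=6 > 2: no swap
arr[1]=8 > 2: no swap
arr[2]=17 > 2: no swap
arr[3]=15 > 2: no swap

Place pivot at position 0: [2, 8, 17, 15, 6]
Pivot position: 0

After partitioning with pivot 2, the array becomes [2, 8, 17, 15, 6]. The pivot is placed at index 0. All elements to the left of the pivot are <= 2, and all elements to the right are > 2.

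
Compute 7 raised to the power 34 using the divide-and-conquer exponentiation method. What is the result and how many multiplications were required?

Computing 7^34 by squaring (build up from 7^1; each line after the first costs one multiplication):

7^1 = 7
7^2 = (7^1)^2 = 7^2 = 49
7^4 = (7^2)^2 = 49^2 = 2401
7^8 = (7^4)^2 = 2401^2 = 5764801
7^16 = (7^8)^2 = 5764801^2 = 33232930569601
7^17 = 7 * 7^16 = 7 * 33232930569601 = 232630513987207
7^34 = (7^17)^2 = 232630513987207^2 = 54116956037952111668959660849

Result: 54116956037952111668959660849
Multiplications needed: 6 (6 lines after 7^1)

7^34 = 54116956037952111668959660849. Using exponentiation by squaring, this requires 6 multiplications. The key idea: if the exponent is even, square the half-power; if odd, multiply by the base once.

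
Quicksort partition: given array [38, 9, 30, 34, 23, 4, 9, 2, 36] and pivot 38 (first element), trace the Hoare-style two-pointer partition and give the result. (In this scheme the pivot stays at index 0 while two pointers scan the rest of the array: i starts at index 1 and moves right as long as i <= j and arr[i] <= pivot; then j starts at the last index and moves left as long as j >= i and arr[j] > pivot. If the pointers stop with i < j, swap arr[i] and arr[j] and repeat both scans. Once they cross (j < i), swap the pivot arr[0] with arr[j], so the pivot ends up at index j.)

Hoare-style two-pointer partition with pivot = 38:

Initial array: [38, 9, 30, 34, 23, 4, 9, 2, 36]

Pointers start at i = 1, j = 8.
i ends at 9, j ends at 8: the pointers have crossed (j < i), so scanning stops.

Swap pivot arr[0] with arr[8] to place pivot at position 8: [36, 9, 30, 34, 23, 4, 9, 2, 38]
Pivot position: 8

After partitioning with pivot 38, the array becomes [36, 9, 30, 34, 23, 4, 9, 2, 38]. The pivot is placed at index 8. All elements to the left of the pivot are <= 38, and all elements to the right are > 38.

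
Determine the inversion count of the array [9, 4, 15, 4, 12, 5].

Finding inversions in [9, 4, 15, 4, 12, 5]:

(0, 1): arr[0]=9 > arr[1]=4
(0, 3): arr[0]=9 > arr[3]=4
(0, 5): arr[0]=9 > arr[5]=5
(2, 3): arr[2]=15 > arr[3]=4
(2, 4): arr[2]=15 > arr[4]=12
(2, 5): arr[2]=15 > arr[5]=5
(4, 5): arr[4]=12 > arr[5]=5

Total inversions: 7

The array has 7 inversion(s): (0,1), (0,3), (0,5), (2,3), (2,4), (2,5), (4,5). Each pair (i,j) satisfies i < j and arr[i] > arr[j].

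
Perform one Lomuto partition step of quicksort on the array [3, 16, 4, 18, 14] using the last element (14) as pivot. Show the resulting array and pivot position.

Lomuto partition with pivot = 14:

Initial array: [3, 16, 4, 18, 14]

arr[0]=3 <= 14: swap with position 0, array becomes [3, 16, 4, 18, 14]
arr[1]=16 > 14: no swap
arr[2]=4 <= 14: swap with position 1, array becomes [3, 4, 16, 18, 14]
arr[3]=18 > 14: no swap

Place pivot at position 2: [3, 4, 14, 18, 16]
Pivot position: 2

After partitioning with pivot 14, the array becomes [3, 4, 14, 18, 16]. The pivot is placed at index 2. All elements to the left of the pivot are <= 14, and all elements to the right are > 14.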